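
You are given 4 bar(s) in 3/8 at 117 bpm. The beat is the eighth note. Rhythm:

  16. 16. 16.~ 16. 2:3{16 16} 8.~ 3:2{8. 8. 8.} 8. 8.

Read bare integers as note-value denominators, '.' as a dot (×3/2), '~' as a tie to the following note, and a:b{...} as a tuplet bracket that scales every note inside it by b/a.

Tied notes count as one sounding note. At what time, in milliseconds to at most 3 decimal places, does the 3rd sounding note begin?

1. 0.0ms @ 0 + 384.615ms (3/4)
2. 384.615ms @ 3/4 + 384.615ms (3/4)
3. 769.231ms @ 3/2 + 769.231ms (3/2)
4. 1538.462ms @ 3 + 384.615ms (3/4)
5. 1923.077ms @ 15/4 + 384.615ms (3/4)
6. 2307.692ms @ 9/2 + 1282.051ms (5/2)
7. 3589.744ms @ 7 + 512.821ms (1)
8. 4102.564ms @ 8 + 512.821ms (1)
9. 4615.385ms @ 9 + 769.231ms (3/2)
10. 5384.615ms @ 21/2 + 769.231ms (3/2)

note 3 onset = 3/2b = 769.231ms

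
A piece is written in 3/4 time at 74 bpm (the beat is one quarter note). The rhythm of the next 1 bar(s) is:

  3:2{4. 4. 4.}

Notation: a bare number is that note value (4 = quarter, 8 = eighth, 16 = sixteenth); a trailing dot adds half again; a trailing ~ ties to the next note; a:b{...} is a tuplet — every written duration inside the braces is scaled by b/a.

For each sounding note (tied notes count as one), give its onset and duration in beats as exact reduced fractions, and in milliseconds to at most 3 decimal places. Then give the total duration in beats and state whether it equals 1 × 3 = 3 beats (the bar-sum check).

1) 0.0ms=0b +810.811ms=1b
2) 810.811ms=1b +810.811ms=1b
3) 1621.622ms=2b +810.811ms=1b
Σ=3b of 3 (74bpm 3/4) — PASS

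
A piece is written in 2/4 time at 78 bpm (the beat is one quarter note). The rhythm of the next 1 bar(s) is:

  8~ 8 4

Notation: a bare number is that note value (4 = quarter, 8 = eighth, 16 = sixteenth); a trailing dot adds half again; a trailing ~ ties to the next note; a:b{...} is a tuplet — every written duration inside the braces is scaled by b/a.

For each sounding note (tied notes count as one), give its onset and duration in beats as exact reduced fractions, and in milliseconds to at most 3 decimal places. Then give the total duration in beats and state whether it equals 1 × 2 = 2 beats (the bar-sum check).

1) 0.0ms=0b +769.231ms=1b
2) 769.231ms=1b +769.231ms=1b
Σ=2b of 2 (78bpm 2/4) — PASS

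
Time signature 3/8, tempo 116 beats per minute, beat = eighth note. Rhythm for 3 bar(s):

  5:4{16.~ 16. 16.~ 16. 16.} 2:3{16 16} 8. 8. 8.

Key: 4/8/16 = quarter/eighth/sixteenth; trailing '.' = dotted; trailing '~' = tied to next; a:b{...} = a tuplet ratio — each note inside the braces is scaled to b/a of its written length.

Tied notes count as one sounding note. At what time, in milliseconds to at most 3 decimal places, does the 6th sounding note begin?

note 6 onset = 9/2b = 2327.586ms

1. 0.0ms @ 0 + 620.69ms (6/5)
2. 620.69ms @ 6/5 + 620.69ms (6/5)
3. 1241.379ms @ 12/5 + 310.345ms (3/5)
4. 1551.724ms @ 3 + 387.931ms (3/4)
5. 1939.655ms @ 15/4 + 387.931ms (3/4)
6. 2327.586ms @ 9/2 + 775.862ms (3/2)
7. 3103.448ms @ 6 + 775.862ms (3/2)
8. 3879.31ms @ 15/2 + 775.862ms (3/2)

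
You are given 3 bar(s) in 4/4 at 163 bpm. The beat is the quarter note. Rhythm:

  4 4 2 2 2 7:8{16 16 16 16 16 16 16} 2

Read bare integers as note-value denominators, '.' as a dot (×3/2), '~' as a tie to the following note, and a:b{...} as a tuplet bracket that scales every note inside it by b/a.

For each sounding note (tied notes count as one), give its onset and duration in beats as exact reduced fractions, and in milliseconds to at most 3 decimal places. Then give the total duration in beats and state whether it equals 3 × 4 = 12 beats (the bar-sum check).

1) 0.0ms=0b +368.098ms=1b
2) 368.098ms=1b +368.098ms=1b
3) 736.196ms=2b +736.196ms=2b
4) 1472.393ms=4b +736.196ms=2b
5) 2208.589ms=6b +736.196ms=2b
6) 2944.785ms=8b +105.171ms=2/7b
7) 3049.956ms=58/7b +105.171ms=2/7b
8) 3155.127ms=60/7b +105.171ms=2/7b
9) 3260.298ms=62/7b +105.171ms=2/7b
10) 3365.469ms=64/7b +105.171ms=2/7b
11) 3470.64ms=66/7b +105.171ms=2/7b
12) 3575.811ms=68/7b +105.171ms=2/7b
13) 3680.982ms=10b +736.196ms=2b
Σ=12b of 12 (163bpm 4/4) — PASS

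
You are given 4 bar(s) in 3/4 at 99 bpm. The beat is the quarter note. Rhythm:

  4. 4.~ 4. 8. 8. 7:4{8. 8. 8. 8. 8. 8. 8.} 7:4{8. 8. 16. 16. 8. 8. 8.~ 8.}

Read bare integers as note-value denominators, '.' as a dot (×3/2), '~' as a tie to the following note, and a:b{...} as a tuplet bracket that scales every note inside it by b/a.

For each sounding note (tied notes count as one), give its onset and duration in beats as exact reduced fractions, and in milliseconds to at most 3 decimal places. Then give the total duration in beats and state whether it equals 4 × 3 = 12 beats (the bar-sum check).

1) 0.0ms=0b +909.091ms=3/2b
2) 909.091ms=3/2b +1818.182ms=3b
3) 2727.273ms=9/2b +454.545ms=3/4b
4) 3181.818ms=21/4b +454.545ms=3/4b
5) 3636.364ms=6b +259.74ms=3/7b
6) 3896.104ms=45/7b +259.74ms=3/7b
7) 4155.844ms=48/7b +259.74ms=3/7b
8) 4415.584ms=51/7b +259.74ms=3/7b
9) 4675.325ms=54/7b +259.74ms=3/7b
10) 4935.065ms=57/7b +259.74ms=3/7b
11) 5194.805ms=60/7b +259.74ms=3/7b
12) 5454.545ms=9b +259.74ms=3/7b
13) 5714.286ms=66/7b +259.74ms=3/7b
14) 5974.026ms=69/7b +129.87ms=3/14b
15) 6103.896ms=141/14b +129.87ms=3/14b
16) 6233.766ms=72/7b +259.74ms=3/7b
17) 6493.506ms=75/7b +259.74ms=3/7b
18) 6753.247ms=78/7b +519.481ms=6/7b
Σ=12b of 12 (99bpm 3/4) — PASS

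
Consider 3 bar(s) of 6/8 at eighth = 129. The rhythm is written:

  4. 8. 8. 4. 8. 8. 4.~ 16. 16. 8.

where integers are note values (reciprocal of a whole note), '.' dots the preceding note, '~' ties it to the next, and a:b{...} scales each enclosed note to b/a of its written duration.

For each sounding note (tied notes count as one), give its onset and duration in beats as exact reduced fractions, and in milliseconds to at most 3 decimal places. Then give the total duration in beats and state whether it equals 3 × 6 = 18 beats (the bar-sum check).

1) 0.0ms=0b +1395.349ms=3b
2) 1395.349ms=3b +697.674ms=3/2b
3) 2093.023ms=9/2b +697.674ms=3/2b
4) 2790.698ms=6b +1395.349ms=3b
5) 4186.047ms=9b +697.674ms=3/2b
6) 4883.721ms=21/2b +697.674ms=3/2b
7) 5581.395ms=12b +1744.186ms=15/4b
8) 7325.581ms=63/4b +348.837ms=3/4b
9) 7674.419ms=33/2b +697.674ms=3/2b
Σ=18b of 18 (129bpm 6/8) — PASS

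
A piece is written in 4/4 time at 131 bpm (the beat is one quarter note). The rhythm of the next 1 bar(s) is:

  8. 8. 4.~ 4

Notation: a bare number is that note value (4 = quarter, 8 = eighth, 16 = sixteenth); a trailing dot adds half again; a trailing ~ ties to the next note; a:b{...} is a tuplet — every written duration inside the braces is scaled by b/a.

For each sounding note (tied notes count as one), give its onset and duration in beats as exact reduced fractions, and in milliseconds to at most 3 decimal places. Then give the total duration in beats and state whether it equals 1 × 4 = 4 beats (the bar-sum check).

1) 0.0ms=0b +343.511ms=3/4b
2) 343.511ms=3/4b +343.511ms=3/4b
3) 687.023ms=3/2b +1145.038ms=5/2b
Σ=4b of 4 (131bpm 4/4) — PASS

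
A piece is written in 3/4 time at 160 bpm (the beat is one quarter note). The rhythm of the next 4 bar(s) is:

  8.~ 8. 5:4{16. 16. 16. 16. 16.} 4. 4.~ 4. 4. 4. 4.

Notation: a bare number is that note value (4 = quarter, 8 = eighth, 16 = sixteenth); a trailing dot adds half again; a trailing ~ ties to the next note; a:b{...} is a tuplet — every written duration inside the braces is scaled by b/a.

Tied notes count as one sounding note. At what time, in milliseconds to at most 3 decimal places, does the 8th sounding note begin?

1. 0.0ms @ 0 + 562.5ms (3/2)
2. 562.5ms @ 3/2 + 112.5ms (3/10)
3. 675.0ms @ 9/5 + 112.5ms (3/10)
4. 787.5ms @ 21/10 + 112.5ms (3/10)
5. 900.0ms @ 12/5 + 112.5ms (3/10)
6. 1012.5ms @ 27/10 + 112.5ms (3/10)
7. 1125.0ms @ 3 + 562.5ms (3/2)
8. 1687.5ms @ 9/2 + 1125.0ms (3)
9. 2812.5ms @ 15/2 + 562.5ms (3/2)
10. 3375.0ms @ 9 + 562.5ms (3/2)
11. 3937.5ms @ 21/2 + 562.5ms (3/2)

note 8 onset = 9/2b = 1687.5ms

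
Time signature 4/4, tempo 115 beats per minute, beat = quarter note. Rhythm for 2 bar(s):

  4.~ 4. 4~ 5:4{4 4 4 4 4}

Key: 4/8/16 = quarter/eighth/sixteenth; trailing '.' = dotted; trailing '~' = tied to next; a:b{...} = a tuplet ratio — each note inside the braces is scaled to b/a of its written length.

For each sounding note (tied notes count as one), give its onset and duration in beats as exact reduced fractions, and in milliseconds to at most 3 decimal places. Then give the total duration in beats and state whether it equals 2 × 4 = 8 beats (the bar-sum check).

1) 0.0ms=0b +1565.217ms=3b
2) 1565.217ms=3b +939.13ms=9/5b
3) 2504.348ms=24/5b +417.391ms=4/5b
4) 2921.739ms=28/5b +417.391ms=4/5b
5) 3339.13ms=32/5b +417.391ms=4/5b
6) 3756.522ms=36/5b +417.391ms=4/5b
Σ=8b of 8 (115bpm 4/4) — PASS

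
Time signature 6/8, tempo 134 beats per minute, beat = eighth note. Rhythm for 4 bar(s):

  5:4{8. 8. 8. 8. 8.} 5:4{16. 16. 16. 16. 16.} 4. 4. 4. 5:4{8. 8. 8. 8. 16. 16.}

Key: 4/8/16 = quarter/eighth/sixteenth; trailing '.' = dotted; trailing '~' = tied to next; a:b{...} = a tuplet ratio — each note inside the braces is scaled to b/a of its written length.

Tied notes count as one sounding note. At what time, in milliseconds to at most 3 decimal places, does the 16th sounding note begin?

1. 0.0ms @ 0 + 537.313ms (6/5)
2. 537.313ms @ 6/5 + 537.313ms (6/5)
3. 1074.627ms @ 12/5 + 537.313ms (6/5)
4. 1611.94ms @ 18/5 + 537.313ms (6/5)
5. 2149.254ms @ 24/5 + 537.313ms (6/5)
6. 2686.567ms @ 6 + 268.657ms (3/5)
7. 2955.224ms @ 33/5 + 268.657ms (3/5)
8. 3223.881ms @ 36/5 + 268.657ms (3/5)
9. 3492.537ms @ 39/5 + 268.657ms (3/5)
10. 3761.194ms @ 42/5 + 268.657ms (3/5)
11. 4029.851ms @ 9 + 1343.284ms (3)
12. 5373.134ms @ 12 + 1343.284ms (3)
13. 6716.418ms @ 15 + 1343.284ms (3)
14. 8059.701ms @ 18 + 537.313ms (6/5)
15. 8597.015ms @ 96/5 + 537.313ms (6/5)
16. 9134.328ms @ 102/5 + 537.313ms (6/5)
17. 9671.642ms @ 108/5 + 537.313ms (6/5)
18. 10208.955ms @ 114/5 + 268.657ms (3/5)
19. 10477.612ms @ 117/5 + 268.657ms (3/5)

note 16 onset = 102/5b = 9134.328ms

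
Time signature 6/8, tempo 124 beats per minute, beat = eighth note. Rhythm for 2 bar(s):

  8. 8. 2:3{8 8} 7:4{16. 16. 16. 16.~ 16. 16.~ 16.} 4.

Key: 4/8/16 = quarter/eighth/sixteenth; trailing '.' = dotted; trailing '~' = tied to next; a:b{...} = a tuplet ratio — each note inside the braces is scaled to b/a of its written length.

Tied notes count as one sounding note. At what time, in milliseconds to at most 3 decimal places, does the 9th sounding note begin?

note 9 onset = 57/7b = 3940.092ms

1. 0.0ms @ 0 + 725.806ms (3/2)
2. 725.806ms @ 3/2 + 725.806ms (3/2)
3. 1451.613ms @ 3 + 725.806ms (3/2)
4. 2177.419ms @ 9/2 + 725.806ms (3/2)
5. 2903.226ms @ 6 + 207.373ms (3/7)
6. 3110.599ms @ 45/7 + 207.373ms (3/7)
7. 3317.972ms @ 48/7 + 207.373ms (3/7)
8. 3525.346ms @ 51/7 + 414.747ms (6/7)
9. 3940.092ms @ 57/7 + 414.747ms (6/7)
10. 4354.839ms @ 9 + 1451.613ms (3)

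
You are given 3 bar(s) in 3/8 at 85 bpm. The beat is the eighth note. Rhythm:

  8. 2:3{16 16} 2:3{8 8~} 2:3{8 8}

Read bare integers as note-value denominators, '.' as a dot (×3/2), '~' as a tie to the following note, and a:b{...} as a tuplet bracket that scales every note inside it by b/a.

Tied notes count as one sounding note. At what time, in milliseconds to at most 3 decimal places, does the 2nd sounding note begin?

1. 0.0ms @ 0 + 1058.824ms (3/2)
2. 1058.824ms @ 3/2 + 529.412ms (3/4)
3. 1588.235ms @ 9/4 + 529.412ms (3/4)
4. 2117.647ms @ 3 + 1058.824ms (3/2)
5. 3176.471ms @ 9/2 + 2117.647ms (3)
6. 5294.118ms @ 15/2 + 1058.824ms (3/2)

note 2 onset = 3/2b = 1058.824ms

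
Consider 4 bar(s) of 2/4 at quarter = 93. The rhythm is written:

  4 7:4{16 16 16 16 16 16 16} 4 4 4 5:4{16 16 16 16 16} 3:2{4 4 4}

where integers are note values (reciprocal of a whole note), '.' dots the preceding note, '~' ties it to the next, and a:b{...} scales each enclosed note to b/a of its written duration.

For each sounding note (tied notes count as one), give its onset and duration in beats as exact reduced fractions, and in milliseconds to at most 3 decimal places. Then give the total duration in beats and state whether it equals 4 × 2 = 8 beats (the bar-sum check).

1) 0.0ms=0b +645.161ms=1b
2) 645.161ms=1b +92.166ms=1/7b
3) 737.327ms=8/7b +92.166ms=1/7b
4) 829.493ms=9/7b +92.166ms=1/7b
5) 921.659ms=10/7b +92.166ms=1/7b
6) 1013.825ms=11/7b +92.166ms=1/7b
7) 1105.991ms=12/7b +92.166ms=1/7b
8) 1198.157ms=13/7b +92.166ms=1/7b
9) 1290.323ms=2b +645.161ms=1b
10) 1935.484ms=3b +645.161ms=1b
11) 2580.645ms=4b +645.161ms=1b
12) 3225.806ms=5b +129.032ms=1/5b
13) 3354.839ms=26/5b +129.032ms=1/5b
14) 3483.871ms=27/5b +129.032ms=1/5b
15) 3612.903ms=28/5b +129.032ms=1/5b
16) 3741.935ms=29/5b +129.032ms=1/5b
17) 3870.968ms=6b +430.108ms=2/3b
18) 4301.075ms=20/3b +430.108ms=2/3b
19) 4731.183ms=22/3b +430.108ms=2/3b
Σ=8b of 8 (93bpm 2/4) — PASS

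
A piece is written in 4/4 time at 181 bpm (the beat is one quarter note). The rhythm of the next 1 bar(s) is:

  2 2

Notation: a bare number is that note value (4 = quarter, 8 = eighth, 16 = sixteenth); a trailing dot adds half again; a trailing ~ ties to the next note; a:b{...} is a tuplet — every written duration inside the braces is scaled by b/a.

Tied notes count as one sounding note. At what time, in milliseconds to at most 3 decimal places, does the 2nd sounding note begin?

note 2 onset = 2b = 662.983ms

1. 0.0ms @ 0 + 662.983ms (2)
2. 662.983ms @ 2 + 662.983ms (2)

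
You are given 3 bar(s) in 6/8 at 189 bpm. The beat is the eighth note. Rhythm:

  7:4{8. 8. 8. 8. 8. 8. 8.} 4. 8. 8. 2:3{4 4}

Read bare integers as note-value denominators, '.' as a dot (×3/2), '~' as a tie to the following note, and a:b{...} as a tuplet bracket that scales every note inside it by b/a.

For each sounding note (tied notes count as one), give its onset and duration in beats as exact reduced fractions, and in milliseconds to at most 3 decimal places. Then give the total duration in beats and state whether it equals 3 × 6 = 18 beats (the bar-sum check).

1) 0.0ms=0b +272.109ms=6/7b
2) 272.109ms=6/7b +272.109ms=6/7b
3) 544.218ms=12/7b +272.109ms=6/7b
4) 816.327ms=18/7b +272.109ms=6/7b
5) 1088.435ms=24/7b +272.109ms=6/7b
6) 1360.544ms=30/7b +272.109ms=6/7b
7) 1632.653ms=36/7b +272.109ms=6/7b
8) 1904.762ms=6b +952.381ms=3b
9) 2857.143ms=9b +476.19ms=3/2b
10) 3333.333ms=21/2b +476.19ms=3/2b
11) 3809.524ms=12b +952.381ms=3b
12) 4761.905ms=15b +952.381ms=3b
Σ=18b of 18 (189bpm 6/8) — PASS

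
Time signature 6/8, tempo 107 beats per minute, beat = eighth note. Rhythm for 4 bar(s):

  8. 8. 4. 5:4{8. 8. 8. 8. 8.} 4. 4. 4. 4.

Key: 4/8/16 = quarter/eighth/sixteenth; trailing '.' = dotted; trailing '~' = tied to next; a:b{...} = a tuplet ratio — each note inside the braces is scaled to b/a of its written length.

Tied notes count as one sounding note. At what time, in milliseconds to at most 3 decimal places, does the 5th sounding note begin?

1. 0.0ms @ 0 + 841.121ms (3/2)
2. 841.121ms @ 3/2 + 841.121ms (3/2)
3. 1682.243ms @ 3 + 1682.243ms (3)
4. 3364.486ms @ 6 + 672.897ms (6/5)
5. 4037.383ms @ 36/5 + 672.897ms (6/5)
6. 4710.28ms @ 42/5 + 672.897ms (6/5)
7. 5383.178ms @ 48/5 + 672.897ms (6/5)
8. 6056.075ms @ 54/5 + 672.897ms (6/5)
9. 6728.972ms @ 12 + 1682.243ms (3)
10. 8411.215ms @ 15 + 1682.243ms (3)
11. 10093.458ms @ 18 + 1682.243ms (3)
12. 11775.701ms @ 21 + 1682.243ms (3)

note 5 onset = 36/5b = 4037.383ms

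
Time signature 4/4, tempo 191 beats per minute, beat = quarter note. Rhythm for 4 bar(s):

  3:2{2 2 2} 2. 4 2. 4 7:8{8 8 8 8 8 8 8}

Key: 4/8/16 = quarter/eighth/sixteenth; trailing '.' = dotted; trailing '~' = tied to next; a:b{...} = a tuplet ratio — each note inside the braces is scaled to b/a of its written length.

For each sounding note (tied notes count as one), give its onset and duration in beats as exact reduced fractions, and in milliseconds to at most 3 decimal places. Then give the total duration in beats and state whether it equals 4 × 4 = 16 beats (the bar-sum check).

1) 0.0ms=0b +418.848ms=4/3b
2) 418.848ms=4/3b +418.848ms=4/3b
3) 837.696ms=8/3b +418.848ms=4/3b
4) 1256.545ms=4b +942.408ms=3b
5) 2198.953ms=7b +314.136ms=1b
6) 2513.089ms=8b +942.408ms=3b
7) 3455.497ms=11b +314.136ms=1b
8) 3769.634ms=12b +179.506ms=4/7b
9) 3949.14ms=88/7b +179.506ms=4/7b
10) 4128.646ms=92/7b +179.506ms=4/7b
11) 4308.153ms=96/7b +179.506ms=4/7b
12) 4487.659ms=100/7b +179.506ms=4/7b
13) 4667.165ms=104/7b +179.506ms=4/7b
14) 4846.672ms=108/7b +179.506ms=4/7b
Σ=16b of 16 (191bpm 4/4) — PASS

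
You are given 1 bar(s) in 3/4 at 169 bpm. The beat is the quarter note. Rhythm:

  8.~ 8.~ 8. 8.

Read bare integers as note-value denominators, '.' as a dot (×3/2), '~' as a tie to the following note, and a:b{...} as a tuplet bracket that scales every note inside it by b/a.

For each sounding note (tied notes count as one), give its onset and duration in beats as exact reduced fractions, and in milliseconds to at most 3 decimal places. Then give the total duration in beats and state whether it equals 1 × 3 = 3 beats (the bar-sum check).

1) 0.0ms=0b +798.817ms=9/4b
2) 798.817ms=9/4b +266.272ms=3/4b
Σ=3b of 3 (169bpm 3/4) — PASS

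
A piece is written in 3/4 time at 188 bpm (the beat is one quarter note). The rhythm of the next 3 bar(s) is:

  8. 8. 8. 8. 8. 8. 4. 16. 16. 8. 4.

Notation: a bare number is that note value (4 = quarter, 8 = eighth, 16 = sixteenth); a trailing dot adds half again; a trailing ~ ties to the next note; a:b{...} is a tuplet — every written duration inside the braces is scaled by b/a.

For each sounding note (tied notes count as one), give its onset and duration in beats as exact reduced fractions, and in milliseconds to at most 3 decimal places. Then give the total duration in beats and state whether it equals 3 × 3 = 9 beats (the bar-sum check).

1) 0.0ms=0b +239.362ms=3/4b
2) 239.362ms=3/4b +239.362ms=3/4b
3) 478.723ms=3/2b +239.362ms=3/4b
4) 718.085ms=9/4b +239.362ms=3/4b
5) 957.447ms=3b +239.362ms=3/4b
6) 1196.809ms=15/4b +239.362ms=3/4b
7) 1436.17ms=9/2b +478.723ms=3/2b
8) 1914.894ms=6b +119.681ms=3/8b
9) 2034.574ms=51/8b +119.681ms=3/8b
10) 2154.255ms=27/4b +239.362ms=3/4b
11) 2393.617ms=15/2b +478.723ms=3/2b
Σ=9b of 9 (188bpm 3/4) — PASS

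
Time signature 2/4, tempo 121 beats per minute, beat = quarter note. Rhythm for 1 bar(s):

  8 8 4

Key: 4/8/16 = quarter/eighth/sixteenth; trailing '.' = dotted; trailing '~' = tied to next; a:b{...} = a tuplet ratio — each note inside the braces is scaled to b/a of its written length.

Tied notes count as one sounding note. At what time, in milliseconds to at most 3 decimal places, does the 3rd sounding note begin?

1. 0.0ms @ 0 + 247.934ms (1/2)
2. 247.934ms @ 1/2 + 247.934ms (1/2)
3. 495.868ms @ 1 + 495.868ms (1)

note 3 onset = 1b = 495.868ms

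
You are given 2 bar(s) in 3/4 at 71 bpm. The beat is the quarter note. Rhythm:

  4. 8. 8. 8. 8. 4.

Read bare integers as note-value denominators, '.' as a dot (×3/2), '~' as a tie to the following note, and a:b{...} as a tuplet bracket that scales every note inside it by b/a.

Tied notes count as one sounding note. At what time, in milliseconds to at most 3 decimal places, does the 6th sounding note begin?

1. 0.0ms @ 0 + 1267.606ms (3/2)
2. 1267.606ms @ 3/2 + 633.803ms (3/4)
3. 1901.408ms @ 9/4 + 633.803ms (3/4)
4. 2535.211ms @ 3 + 633.803ms (3/4)
5. 3169.014ms @ 15/4 + 633.803ms (3/4)
6. 3802.817ms @ 9/2 + 1267.606ms (3/2)

note 6 onset = 9/2b = 3802.817ms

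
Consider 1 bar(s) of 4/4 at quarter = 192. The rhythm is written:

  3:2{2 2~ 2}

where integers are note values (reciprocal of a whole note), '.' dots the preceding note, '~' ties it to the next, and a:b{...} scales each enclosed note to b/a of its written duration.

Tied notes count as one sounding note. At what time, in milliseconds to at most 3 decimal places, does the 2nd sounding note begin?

note 2 onset = 4/3b = 416.667ms

1. 0.0ms @ 0 + 416.667ms (4/3)
2. 416.667ms @ 4/3 + 833.333ms (8/3)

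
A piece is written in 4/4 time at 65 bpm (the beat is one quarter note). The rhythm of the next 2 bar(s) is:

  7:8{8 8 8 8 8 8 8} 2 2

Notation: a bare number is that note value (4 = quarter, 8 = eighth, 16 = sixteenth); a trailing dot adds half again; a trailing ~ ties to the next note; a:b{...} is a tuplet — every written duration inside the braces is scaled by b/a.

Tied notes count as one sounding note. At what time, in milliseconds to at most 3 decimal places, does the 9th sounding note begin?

1. 0.0ms @ 0 + 527.473ms (4/7)
2. 527.473ms @ 4/7 + 527.473ms (4/7)
3. 1054.945ms @ 8/7 + 527.473ms (4/7)
4. 1582.418ms @ 12/7 + 527.473ms (4/7)
5. 2109.89ms @ 16/7 + 527.473ms (4/7)
6. 2637.363ms @ 20/7 + 527.473ms (4/7)
7. 3164.835ms @ 24/7 + 527.473ms (4/7)
8. 3692.308ms @ 4 + 1846.154ms (2)
9. 5538.462ms @ 6 + 1846.154ms (2)

note 9 onset = 6b = 5538.462ms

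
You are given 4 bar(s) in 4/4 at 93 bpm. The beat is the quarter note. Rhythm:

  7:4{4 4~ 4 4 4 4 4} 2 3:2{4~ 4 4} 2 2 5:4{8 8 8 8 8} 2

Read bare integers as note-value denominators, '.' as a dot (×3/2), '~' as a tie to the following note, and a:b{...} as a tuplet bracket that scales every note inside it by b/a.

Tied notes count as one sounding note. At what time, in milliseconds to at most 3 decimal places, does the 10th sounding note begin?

1. 0.0ms @ 0 + 368.664ms (4/7)
2. 368.664ms @ 4/7 + 737.327ms (8/7)
3. 1105.991ms @ 12/7 + 368.664ms (4/7)
4. 1474.654ms @ 16/7 + 368.664ms (4/7)
5. 1843.318ms @ 20/7 + 368.664ms (4/7)
6. 2211.982ms @ 24/7 + 368.664ms (4/7)
7. 2580.645ms @ 4 + 1290.323ms (2)
8. 3870.968ms @ 6 + 860.215ms (4/3)
9. 4731.183ms @ 22/3 + 430.108ms (2/3)
10. 5161.29ms @ 8 + 1290.323ms (2)
11. 6451.613ms @ 10 + 1290.323ms (2)
12. 7741.935ms @ 12 + 258.065ms (2/5)
13. 8000.0ms @ 62/5 + 258.065ms (2/5)
14. 8258.065ms @ 64/5 + 258.065ms (2/5)
15. 8516.129ms @ 66/5 + 258.065ms (2/5)
16. 8774.194ms @ 68/5 + 258.065ms (2/5)
17. 9032.258ms @ 14 + 1290.323ms (2)

note 10 onset = 8b = 5161.29ms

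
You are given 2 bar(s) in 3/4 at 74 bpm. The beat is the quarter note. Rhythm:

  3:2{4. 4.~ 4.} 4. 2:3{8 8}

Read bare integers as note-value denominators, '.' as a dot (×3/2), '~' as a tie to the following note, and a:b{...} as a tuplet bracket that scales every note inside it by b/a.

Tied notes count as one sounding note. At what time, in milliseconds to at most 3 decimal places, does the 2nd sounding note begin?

1. 0.0ms @ 0 + 810.811ms (1)
2. 810.811ms @ 1 + 1621.622ms (2)
3. 2432.432ms @ 3 + 1216.216ms (3/2)
4. 3648.649ms @ 9/2 + 608.108ms (3/4)
5. 4256.757ms @ 21/4 + 608.108ms (3/4)

note 2 onset = 1b = 810.811ms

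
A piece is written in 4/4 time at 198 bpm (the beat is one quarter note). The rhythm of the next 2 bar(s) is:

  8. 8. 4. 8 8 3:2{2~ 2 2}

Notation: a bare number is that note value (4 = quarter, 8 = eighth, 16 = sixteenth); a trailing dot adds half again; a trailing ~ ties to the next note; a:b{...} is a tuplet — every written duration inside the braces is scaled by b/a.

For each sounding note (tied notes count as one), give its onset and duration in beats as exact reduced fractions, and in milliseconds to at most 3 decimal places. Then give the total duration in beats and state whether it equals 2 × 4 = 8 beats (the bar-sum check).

1) 0.0ms=0b +227.273ms=3/4b
2) 227.273ms=3/4b +227.273ms=3/4b
3) 454.545ms=3/2b +454.545ms=3/2b
4) 909.091ms=3b +151.515ms=1/2b
5) 1060.606ms=7/2b +151.515ms=1/2b
6) 1212.121ms=4b +808.081ms=8/3b
7) 2020.202ms=20/3b +404.04ms=4/3b
Σ=8b of 8 (198bpm 4/4) — PASS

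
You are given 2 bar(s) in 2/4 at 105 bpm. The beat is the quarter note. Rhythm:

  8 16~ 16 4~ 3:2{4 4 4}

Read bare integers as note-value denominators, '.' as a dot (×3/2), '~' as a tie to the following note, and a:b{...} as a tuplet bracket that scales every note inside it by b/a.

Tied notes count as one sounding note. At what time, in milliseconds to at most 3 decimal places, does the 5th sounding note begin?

note 5 onset = 10/3b = 1904.762ms

1. 0.0ms @ 0 + 285.714ms (1/2)
2. 285.714ms @ 1/2 + 285.714ms (1/2)
3. 571.429ms @ 1 + 952.381ms (5/3)
4. 1523.81ms @ 8/3 + 380.952ms (2/3)
5. 1904.762ms @ 10/3 + 380.952ms (2/3)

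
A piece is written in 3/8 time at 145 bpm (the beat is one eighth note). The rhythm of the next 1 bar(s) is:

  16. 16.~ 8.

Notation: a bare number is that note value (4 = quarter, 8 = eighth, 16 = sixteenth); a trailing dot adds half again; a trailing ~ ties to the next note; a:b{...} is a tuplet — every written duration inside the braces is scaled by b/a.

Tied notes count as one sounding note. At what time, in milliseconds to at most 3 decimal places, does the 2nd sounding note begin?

note 2 onset = 3/4b = 310.345ms

1. 0.0ms @ 0 + 310.345ms (3/4)
2. 310.345ms @ 3/4 + 931.034ms (9/4)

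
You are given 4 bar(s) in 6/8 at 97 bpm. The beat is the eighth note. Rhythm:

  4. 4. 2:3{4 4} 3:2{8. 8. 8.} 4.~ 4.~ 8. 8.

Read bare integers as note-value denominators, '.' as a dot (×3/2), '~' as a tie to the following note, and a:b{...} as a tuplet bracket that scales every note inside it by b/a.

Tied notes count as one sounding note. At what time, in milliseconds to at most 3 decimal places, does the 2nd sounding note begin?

1. 0.0ms @ 0 + 1855.67ms (3)
2. 1855.67ms @ 3 + 1855.67ms (3)
3. 3711.34ms @ 6 + 1855.67ms (3)
4. 5567.01ms @ 9 + 1855.67ms (3)
5. 7422.68ms @ 12 + 618.557ms (1)
6. 8041.237ms @ 13 + 618.557ms (1)
7. 8659.794ms @ 14 + 618.557ms (1)
8. 9278.351ms @ 15 + 4639.175ms (15/2)
9. 13917.526ms @ 45/2 + 927.835ms (3/2)

note 2 onset = 3b = 1855.67ms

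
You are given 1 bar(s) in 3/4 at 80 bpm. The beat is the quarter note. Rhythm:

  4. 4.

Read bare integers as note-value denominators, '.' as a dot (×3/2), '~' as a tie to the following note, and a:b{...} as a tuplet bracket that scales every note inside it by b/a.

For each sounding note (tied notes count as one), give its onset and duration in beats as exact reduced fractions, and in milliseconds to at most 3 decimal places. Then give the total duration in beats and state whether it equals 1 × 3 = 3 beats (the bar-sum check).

1) 0.0ms=0b +1125.0ms=3/2b
2) 1125.0ms=3/2b +1125.0ms=3/2b
Σ=3b of 3 (80bpm 3/4) — PASS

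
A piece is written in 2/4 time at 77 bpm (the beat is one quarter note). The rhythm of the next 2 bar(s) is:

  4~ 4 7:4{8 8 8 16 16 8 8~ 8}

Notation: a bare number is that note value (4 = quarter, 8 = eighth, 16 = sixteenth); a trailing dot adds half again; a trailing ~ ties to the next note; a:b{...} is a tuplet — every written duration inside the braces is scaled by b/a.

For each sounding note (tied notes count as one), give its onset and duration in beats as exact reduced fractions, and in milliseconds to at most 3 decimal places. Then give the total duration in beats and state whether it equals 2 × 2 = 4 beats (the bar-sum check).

1) 0.0ms=0b +1558.442ms=2b
2) 1558.442ms=2b +222.635ms=2/7b
3) 1781.076ms=16/7b +222.635ms=2/7b
4) 2003.711ms=18/7b +222.635ms=2/7b
5) 2226.345ms=20/7b +111.317ms=1/7b
6) 2337.662ms=3b +111.317ms=1/7b
7) 2448.98ms=22/7b +222.635ms=2/7b
8) 2671.614ms=24/7b +445.269ms=4/7b
Σ=4b of 4 (77bpm 2/4) — PASS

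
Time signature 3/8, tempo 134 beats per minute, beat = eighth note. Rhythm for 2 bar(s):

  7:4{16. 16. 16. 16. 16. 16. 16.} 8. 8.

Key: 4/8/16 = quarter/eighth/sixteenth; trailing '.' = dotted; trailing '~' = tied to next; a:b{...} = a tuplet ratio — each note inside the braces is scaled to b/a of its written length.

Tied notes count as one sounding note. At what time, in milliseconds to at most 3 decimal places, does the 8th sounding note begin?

1. 0.0ms @ 0 + 191.898ms (3/7)
2. 191.898ms @ 3/7 + 191.898ms (3/7)
3. 383.795ms @ 6/7 + 191.898ms (3/7)
4. 575.693ms @ 9/7 + 191.898ms (3/7)
5. 767.591ms @ 12/7 + 191.898ms (3/7)
6. 959.488ms @ 15/7 + 191.898ms (3/7)
7. 1151.386ms @ 18/7 + 191.898ms (3/7)
8. 1343.284ms @ 3 + 671.642ms (3/2)
9. 2014.925ms @ 9/2 + 671.642ms (3/2)

note 8 onset = 3b = 1343.284ms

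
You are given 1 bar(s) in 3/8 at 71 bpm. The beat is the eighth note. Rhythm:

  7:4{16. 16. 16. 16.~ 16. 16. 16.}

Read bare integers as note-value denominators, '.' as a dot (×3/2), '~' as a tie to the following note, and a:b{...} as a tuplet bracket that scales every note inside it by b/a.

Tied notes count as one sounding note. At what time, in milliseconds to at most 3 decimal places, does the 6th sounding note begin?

note 6 onset = 18/7b = 2173.038ms

1. 0.0ms @ 0 + 362.173ms (3/7)
2. 362.173ms @ 3/7 + 362.173ms (3/7)
3. 724.346ms @ 6/7 + 362.173ms (3/7)
4. 1086.519ms @ 9/7 + 724.346ms (6/7)
5. 1810.865ms @ 15/7 + 362.173ms (3/7)
6. 2173.038ms @ 18/7 + 362.173ms (3/7)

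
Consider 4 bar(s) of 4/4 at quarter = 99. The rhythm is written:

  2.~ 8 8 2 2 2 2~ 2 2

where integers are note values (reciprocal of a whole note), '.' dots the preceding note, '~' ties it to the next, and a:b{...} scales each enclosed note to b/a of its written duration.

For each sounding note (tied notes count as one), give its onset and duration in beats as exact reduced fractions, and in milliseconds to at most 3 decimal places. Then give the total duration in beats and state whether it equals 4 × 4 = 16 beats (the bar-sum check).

1) 0.0ms=0b +2121.212ms=7/2b
2) 2121.212ms=7/2b +303.03ms=1/2b
3) 2424.242ms=4b +1212.121ms=2b
4) 3636.364ms=6b +1212.121ms=2b
5) 4848.485ms=8b +1212.121ms=2b
6) 6060.606ms=10b +2424.242ms=4b
7) 8484.848ms=14b +1212.121ms=2b
Σ=16b of 16 (99bpm 4/4) — PASS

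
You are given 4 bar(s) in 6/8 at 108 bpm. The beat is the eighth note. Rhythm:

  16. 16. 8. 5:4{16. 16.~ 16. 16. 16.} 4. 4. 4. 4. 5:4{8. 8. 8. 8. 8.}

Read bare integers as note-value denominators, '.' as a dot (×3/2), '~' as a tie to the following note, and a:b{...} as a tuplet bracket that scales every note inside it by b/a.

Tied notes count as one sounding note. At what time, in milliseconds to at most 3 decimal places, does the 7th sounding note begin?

note 7 onset = 27/5b = 3000.0ms

1. 0.0ms @ 0 + 416.667ms (3/4)
2. 416.667ms @ 3/4 + 416.667ms (3/4)
3. 833.333ms @ 3/2 + 833.333ms (3/2)
4. 1666.667ms @ 3 + 333.333ms (3/5)
5. 2000.0ms @ 18/5 + 666.667ms (6/5)
6. 2666.667ms @ 24/5 + 333.333ms (3/5)
7. 3000.0ms @ 27/5 + 333.333ms (3/5)
8. 3333.333ms @ 6 + 1666.667ms (3)
9. 5000.0ms @ 9 + 1666.667ms (3)
10. 6666.667ms @ 12 + 1666.667ms (3)
11. 8333.333ms @ 15 + 1666.667ms (3)
12. 10000.0ms @ 18 + 666.667ms (6/5)
13. 10666.667ms @ 96/5 + 666.667ms (6/5)
14. 11333.333ms @ 102/5 + 666.667ms (6/5)
15. 12000.0ms @ 108/5 + 666.667ms (6/5)
16. 12666.667ms @ 114/5 + 666.667ms (6/5)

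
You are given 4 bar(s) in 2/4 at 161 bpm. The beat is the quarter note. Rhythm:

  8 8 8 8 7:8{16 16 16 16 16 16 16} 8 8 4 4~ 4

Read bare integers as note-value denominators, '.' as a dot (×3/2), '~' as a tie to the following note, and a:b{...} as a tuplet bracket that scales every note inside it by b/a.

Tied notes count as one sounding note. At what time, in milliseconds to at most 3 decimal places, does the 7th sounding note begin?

note 7 onset = 18/7b = 958.296ms

1. 0.0ms @ 0 + 186.335ms (1/2)
2. 186.335ms @ 1/2 + 186.335ms (1/2)
3. 372.671ms @ 1 + 186.335ms (1/2)
4. 559.006ms @ 3/2 + 186.335ms (1/2)
5. 745.342ms @ 2 + 106.477ms (2/7)
6. 851.819ms @ 16/7 + 106.477ms (2/7)
7. 958.296ms @ 18/7 + 106.477ms (2/7)
8. 1064.774ms @ 20/7 + 106.477ms (2/7)
9. 1171.251ms @ 22/7 + 106.477ms (2/7)
10. 1277.728ms @ 24/7 + 106.477ms (2/7)
11. 1384.206ms @ 26/7 + 106.477ms (2/7)
12. 1490.683ms @ 4 + 186.335ms (1/2)
13. 1677.019ms @ 9/2 + 186.335ms (1/2)
14. 1863.354ms @ 5 + 372.671ms (1)
15. 2236.025ms @ 6 + 745.342ms (2)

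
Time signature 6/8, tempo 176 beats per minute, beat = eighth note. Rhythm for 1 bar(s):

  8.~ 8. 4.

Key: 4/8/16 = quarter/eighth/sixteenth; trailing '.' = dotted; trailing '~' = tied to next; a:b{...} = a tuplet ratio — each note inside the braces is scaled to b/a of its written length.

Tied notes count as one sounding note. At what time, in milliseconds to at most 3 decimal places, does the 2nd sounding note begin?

note 2 onset = 3b = 1022.727ms

1. 0.0ms @ 0 + 1022.727ms (3)
2. 1022.727ms @ 3 + 1022.727ms (3)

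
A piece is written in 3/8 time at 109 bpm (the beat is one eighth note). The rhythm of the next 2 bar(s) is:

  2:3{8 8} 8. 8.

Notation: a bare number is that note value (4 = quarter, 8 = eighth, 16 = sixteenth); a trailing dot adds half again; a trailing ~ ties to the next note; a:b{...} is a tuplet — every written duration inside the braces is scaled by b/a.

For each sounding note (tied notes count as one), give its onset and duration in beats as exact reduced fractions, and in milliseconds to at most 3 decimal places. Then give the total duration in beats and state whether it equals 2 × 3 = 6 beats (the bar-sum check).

1) 0.0ms=0b +825.688ms=3/2b
2) 825.688ms=3/2b +825.688ms=3/2b
3) 1651.376ms=3b +825.688ms=3/2b
4) 2477.064ms=9/2b +825.688ms=3/2b
Σ=6b of 6 (109bpm 3/8) — PASS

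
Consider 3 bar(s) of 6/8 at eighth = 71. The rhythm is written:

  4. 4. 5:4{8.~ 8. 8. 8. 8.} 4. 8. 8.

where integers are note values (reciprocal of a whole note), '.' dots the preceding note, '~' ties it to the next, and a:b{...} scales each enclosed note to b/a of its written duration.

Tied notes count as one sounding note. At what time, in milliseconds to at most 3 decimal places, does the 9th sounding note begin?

1. 0.0ms @ 0 + 2535.211ms (3)
2. 2535.211ms @ 3 + 2535.211ms (3)
3. 5070.423ms @ 6 + 2028.169ms (12/5)
4. 7098.592ms @ 42/5 + 1014.085ms (6/5)
5. 8112.676ms @ 48/5 + 1014.085ms (6/5)
6. 9126.761ms @ 54/5 + 1014.085ms (6/5)
7. 10140.845ms @ 12 + 2535.211ms (3)
8. 12676.056ms @ 15 + 1267.606ms (3/2)
9. 13943.662ms @ 33/2 + 1267.606ms (3/2)

note 9 onset = 33/2b = 13943.662ms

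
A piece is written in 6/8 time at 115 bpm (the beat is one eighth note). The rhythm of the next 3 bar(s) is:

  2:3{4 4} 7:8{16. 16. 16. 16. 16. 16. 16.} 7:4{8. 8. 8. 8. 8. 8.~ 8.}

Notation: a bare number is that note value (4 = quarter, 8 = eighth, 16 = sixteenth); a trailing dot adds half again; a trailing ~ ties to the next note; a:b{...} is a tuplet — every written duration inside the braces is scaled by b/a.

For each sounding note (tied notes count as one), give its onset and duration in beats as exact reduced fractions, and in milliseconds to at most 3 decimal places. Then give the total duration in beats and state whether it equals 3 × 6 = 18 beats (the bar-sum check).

1) 0.0ms=0b +1565.217ms=3b
2) 1565.217ms=3b +1565.217ms=3b
3) 3130.435ms=6b +447.205ms=6/7b
4) 3577.64ms=48/7b +447.205ms=6/7b
5) 4024.845ms=54/7b +447.205ms=6/7b
6) 4472.05ms=60/7b +447.205ms=6/7b
7) 4919.255ms=66/7b +447.205ms=6/7b
8) 5366.46ms=72/7b +447.205ms=6/7b
9) 5813.665ms=78/7b +447.205ms=6/7b
10) 6260.87ms=12b +447.205ms=6/7b
11) 6708.075ms=90/7b +447.205ms=6/7b
12) 7155.28ms=96/7b +447.205ms=6/7b
13) 7602.484ms=102/7b +447.205ms=6/7b
14) 8049.689ms=108/7b +447.205ms=6/7b
15) 8496.894ms=114/7b +894.41ms=12/7b
Σ=18b of 18 (115bpm 6/8) — PASS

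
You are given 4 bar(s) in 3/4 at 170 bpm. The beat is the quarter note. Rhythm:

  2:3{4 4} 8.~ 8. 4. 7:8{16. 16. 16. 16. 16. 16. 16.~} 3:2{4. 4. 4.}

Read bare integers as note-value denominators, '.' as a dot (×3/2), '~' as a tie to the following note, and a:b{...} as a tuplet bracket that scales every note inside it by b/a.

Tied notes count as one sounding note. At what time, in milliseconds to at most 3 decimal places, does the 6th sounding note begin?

note 6 onset = 45/7b = 2268.908ms

1. 0.0ms @ 0 + 529.412ms (3/2)
2. 529.412ms @ 3/2 + 529.412ms (3/2)
3. 1058.824ms @ 3 + 529.412ms (3/2)
4. 1588.235ms @ 9/2 + 529.412ms (3/2)
5. 2117.647ms @ 6 + 151.261ms (3/7)
6. 2268.908ms @ 45/7 + 151.261ms (3/7)
7. 2420.168ms @ 48/7 + 151.261ms (3/7)
8. 2571.429ms @ 51/7 + 151.261ms (3/7)
9. 2722.689ms @ 54/7 + 151.261ms (3/7)
10. 2873.95ms @ 57/7 + 151.261ms (3/7)
11. 3025.21ms @ 60/7 + 504.202ms (10/7)
12. 3529.412ms @ 10 + 352.941ms (1)
13. 3882.353ms @ 11 + 352.941ms (1)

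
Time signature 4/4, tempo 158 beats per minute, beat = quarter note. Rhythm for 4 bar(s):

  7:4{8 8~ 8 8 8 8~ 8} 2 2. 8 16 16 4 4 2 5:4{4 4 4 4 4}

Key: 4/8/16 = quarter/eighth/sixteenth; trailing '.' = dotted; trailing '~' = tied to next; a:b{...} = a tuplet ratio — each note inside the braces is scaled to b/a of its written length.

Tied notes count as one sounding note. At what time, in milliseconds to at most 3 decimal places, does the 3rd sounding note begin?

1. 0.0ms @ 0 + 108.499ms (2/7)
2. 108.499ms @ 2/7 + 216.998ms (4/7)
3. 325.497ms @ 6/7 + 108.499ms (2/7)
4. 433.996ms @ 8/7 + 108.499ms (2/7)
5. 542.495ms @ 10/7 + 216.998ms (4/7)
6. 759.494ms @ 2 + 759.494ms (2)
7. 1518.987ms @ 4 + 1139.241ms (3)
8. 2658.228ms @ 7 + 189.873ms (1/2)
9. 2848.101ms @ 15/2 + 94.937ms (1/4)
10. 2943.038ms @ 31/4 + 94.937ms (1/4)
11. 3037.975ms @ 8 + 379.747ms (1)
12. 3417.722ms @ 9 + 379.747ms (1)
13. 3797.468ms @ 10 + 759.494ms (2)
14. 4556.962ms @ 12 + 303.797ms (4/5)
15. 4860.759ms @ 64/5 + 303.797ms (4/5)
16. 5164.557ms @ 68/5 + 303.797ms (4/5)
17. 5468.354ms @ 72/5 + 303.797ms (4/5)
18. 5772.152ms @ 76/5 + 303.797ms (4/5)

note 3 onset = 6/7b = 325.497ms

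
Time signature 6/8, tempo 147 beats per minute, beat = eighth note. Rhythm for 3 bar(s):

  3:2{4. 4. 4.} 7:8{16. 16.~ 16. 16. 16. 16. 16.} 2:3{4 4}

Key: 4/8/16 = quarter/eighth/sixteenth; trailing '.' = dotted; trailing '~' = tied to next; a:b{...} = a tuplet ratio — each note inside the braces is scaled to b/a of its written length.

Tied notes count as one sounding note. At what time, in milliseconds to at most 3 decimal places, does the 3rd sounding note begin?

note 3 onset = 4b = 1632.653ms

1. 0.0ms @ 0 + 816.327ms (2)
2. 816.327ms @ 2 + 816.327ms (2)
3. 1632.653ms @ 4 + 816.327ms (2)
4. 2448.98ms @ 6 + 349.854ms (6/7)
5. 2798.834ms @ 48/7 + 699.708ms (12/7)
6. 3498.542ms @ 60/7 + 349.854ms (6/7)
7. 3848.397ms @ 66/7 + 349.854ms (6/7)
8. 4198.251ms @ 72/7 + 349.854ms (6/7)
9. 4548.105ms @ 78/7 + 349.854ms (6/7)
10. 4897.959ms @ 12 + 1224.49ms (3)
11. 6122.449ms @ 15 + 1224.49ms (3)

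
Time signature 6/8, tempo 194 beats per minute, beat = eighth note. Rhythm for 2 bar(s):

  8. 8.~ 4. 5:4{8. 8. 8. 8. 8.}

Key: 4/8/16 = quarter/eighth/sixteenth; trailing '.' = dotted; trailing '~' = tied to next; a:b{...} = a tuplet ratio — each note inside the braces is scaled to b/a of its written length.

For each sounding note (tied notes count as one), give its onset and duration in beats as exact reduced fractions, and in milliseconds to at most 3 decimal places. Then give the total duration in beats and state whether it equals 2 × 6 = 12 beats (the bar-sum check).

1) 0.0ms=0b +463.918ms=3/2b
2) 463.918ms=3/2b +1391.753ms=9/2b
3) 1855.67ms=6b +371.134ms=6/5b
4) 2226.804ms=36/5b +371.134ms=6/5b
5) 2597.938ms=42/5b +371.134ms=6/5b
6) 2969.072ms=48/5b +371.134ms=6/5b
7) 3340.206ms=54/5b +371.134ms=6/5b
Σ=12b of 12 (194bpm 6/8) — PASS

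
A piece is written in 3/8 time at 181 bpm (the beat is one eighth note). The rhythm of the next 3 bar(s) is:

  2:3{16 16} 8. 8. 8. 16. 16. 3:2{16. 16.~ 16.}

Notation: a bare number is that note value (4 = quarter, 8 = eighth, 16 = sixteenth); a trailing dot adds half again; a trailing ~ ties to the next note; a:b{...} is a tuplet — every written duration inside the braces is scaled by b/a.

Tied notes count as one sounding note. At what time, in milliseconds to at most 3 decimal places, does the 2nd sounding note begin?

1. 0.0ms @ 0 + 248.619ms (3/4)
2. 248.619ms @ 3/4 + 248.619ms (3/4)
3. 497.238ms @ 3/2 + 497.238ms (3/2)
4. 994.475ms @ 3 + 497.238ms (3/2)
5. 1491.713ms @ 9/2 + 497.238ms (3/2)
6. 1988.95ms @ 6 + 248.619ms (3/4)
7. 2237.569ms @ 27/4 + 248.619ms (3/4)
8. 2486.188ms @ 15/2 + 165.746ms (1/2)
9. 2651.934ms @ 8 + 331.492ms (1)

note 2 onset = 3/4b = 248.619ms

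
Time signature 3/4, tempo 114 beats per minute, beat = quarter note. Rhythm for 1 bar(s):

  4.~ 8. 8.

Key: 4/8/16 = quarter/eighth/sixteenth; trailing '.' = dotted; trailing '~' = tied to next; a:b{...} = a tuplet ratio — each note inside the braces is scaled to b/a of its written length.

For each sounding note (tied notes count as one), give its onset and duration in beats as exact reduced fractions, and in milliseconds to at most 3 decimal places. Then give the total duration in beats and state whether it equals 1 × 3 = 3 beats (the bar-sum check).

1) 0.0ms=0b +1184.211ms=9/4b
2) 1184.211ms=9/4b +394.737ms=3/4b
Σ=3b of 3 (114bpm 3/4) — PASS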